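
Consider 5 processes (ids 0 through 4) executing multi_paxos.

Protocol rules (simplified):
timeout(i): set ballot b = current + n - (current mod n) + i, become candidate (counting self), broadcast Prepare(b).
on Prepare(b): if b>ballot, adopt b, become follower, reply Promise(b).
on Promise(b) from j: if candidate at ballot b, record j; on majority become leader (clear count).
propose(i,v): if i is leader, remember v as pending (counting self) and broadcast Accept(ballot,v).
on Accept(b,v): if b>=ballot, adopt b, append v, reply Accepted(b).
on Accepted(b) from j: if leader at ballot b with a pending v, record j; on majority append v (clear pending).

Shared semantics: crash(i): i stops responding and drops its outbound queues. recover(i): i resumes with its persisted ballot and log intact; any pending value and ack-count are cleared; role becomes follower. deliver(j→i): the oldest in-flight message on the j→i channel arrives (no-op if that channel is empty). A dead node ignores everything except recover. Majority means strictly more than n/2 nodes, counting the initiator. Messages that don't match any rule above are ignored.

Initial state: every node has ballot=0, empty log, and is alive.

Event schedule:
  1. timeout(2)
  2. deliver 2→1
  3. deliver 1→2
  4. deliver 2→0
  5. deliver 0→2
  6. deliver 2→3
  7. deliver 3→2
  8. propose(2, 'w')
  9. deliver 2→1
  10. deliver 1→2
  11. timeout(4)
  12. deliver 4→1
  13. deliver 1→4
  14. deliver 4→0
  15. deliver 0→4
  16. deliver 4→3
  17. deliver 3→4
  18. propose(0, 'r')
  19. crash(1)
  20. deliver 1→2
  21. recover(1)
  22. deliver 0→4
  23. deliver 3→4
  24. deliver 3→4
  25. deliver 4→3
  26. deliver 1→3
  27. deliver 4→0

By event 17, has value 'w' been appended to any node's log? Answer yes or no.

yes

1. timeout(2):  <2:cand b7 ->
2. deliver 2→1:  <1:foll b7 ->
3. deliver 1→2:  nop
4. deliver 2→0:  <0:foll b7 ->
5. deliver 0→2:  <2:lead b7 ->
6. deliver 2→3:  <3:foll b7 ->
7. deliver 3→2:  nop
8. propose(2,'w'):  nop
9. deliver 2→1:  <1:foll b7 w>
10. deliver 1→2:  nop
11. timeout(4):  <4:cand b9 ->
12. deliver 4→1:  <1:foll b9 w>
13. deliver 1→4:  nop
14. deliver 4→0:  <0:foll b9 ->
15. deliver 0→4:  <4:lead b9 ->
16. deliver 4→3:  <3:foll b9 ->
17. deliver 3→4:  nop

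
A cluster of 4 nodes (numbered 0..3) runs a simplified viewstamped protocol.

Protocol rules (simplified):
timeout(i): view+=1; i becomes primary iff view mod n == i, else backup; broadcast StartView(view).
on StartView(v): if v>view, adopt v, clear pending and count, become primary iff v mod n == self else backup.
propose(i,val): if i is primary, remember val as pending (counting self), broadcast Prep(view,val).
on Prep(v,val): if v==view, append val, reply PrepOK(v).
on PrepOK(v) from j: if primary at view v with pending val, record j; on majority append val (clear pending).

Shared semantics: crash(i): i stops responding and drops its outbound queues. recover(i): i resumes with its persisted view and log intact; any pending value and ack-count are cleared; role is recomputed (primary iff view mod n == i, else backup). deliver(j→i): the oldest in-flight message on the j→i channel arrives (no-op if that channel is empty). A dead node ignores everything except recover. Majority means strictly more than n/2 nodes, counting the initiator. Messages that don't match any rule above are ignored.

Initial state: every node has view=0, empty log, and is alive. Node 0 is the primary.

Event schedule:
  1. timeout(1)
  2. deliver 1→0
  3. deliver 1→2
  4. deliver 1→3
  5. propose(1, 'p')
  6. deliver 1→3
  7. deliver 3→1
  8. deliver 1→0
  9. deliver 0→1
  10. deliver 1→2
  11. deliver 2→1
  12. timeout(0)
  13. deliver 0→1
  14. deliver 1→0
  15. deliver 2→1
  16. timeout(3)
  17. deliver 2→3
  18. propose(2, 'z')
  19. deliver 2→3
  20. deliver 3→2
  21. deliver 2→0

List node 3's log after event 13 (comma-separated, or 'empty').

p

1. timeout(1):  <1:prim v1 ->
2. deliver 1→0:  <0:back v1 ->
3. deliver 1→2:  <2:back v1 ->
4. deliver 1→3:  <3:back v1 ->
5. propose(1,'p'):  nop
6. deliver 1→3:  <3:back v1 p>
7. deliver 3→1:  nop
8. deliver 1→0:  <0:back v1 p>
9. deliver 0→1:  <1:prim v1 p>
10. deliver 1→2:  <2:back v1 p>
11. deliver 2→1:  nop
12. timeout(0):  <0:back v2 p>
13. deliver 0→1:  <1:back v2 p>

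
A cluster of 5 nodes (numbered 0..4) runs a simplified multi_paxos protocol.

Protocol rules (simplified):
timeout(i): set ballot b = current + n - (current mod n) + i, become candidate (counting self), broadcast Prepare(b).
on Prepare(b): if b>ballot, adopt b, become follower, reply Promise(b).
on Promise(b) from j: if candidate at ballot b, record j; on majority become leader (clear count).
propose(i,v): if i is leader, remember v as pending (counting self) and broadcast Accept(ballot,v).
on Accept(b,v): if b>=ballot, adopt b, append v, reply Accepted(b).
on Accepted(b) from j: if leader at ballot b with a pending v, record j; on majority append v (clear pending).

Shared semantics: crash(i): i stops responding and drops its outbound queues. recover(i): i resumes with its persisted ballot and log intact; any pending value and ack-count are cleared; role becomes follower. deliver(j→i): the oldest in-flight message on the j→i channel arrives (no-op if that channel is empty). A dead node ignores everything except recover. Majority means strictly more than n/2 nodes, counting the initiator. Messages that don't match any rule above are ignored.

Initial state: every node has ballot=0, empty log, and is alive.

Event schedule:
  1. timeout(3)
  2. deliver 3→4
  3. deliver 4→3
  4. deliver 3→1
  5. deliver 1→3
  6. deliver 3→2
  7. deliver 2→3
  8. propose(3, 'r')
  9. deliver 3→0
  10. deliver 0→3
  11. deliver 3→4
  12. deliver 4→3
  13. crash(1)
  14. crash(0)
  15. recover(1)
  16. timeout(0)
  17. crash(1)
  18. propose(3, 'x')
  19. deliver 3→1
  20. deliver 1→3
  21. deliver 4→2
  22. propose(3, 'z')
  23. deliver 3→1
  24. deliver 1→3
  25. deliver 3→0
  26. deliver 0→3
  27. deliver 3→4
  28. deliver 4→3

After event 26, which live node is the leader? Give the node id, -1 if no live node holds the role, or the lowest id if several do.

step 1 timeout(3): 3={cand,b=8,log=-}
step 2 deliver 3→4: 4={foll,b=8,log=-}
step 3 deliver 4→3: —
step 4 deliver 3→1: 1={foll,b=8,log=-}
step 5 deliver 1→3: 3={lead,b=8,log=-}
step 6 deliver 3→2: 2={foll,b=8,log=-}
step 7 deliver 2→3: —
step 8 propose(3,'r'): —
step 9 deliver 3→0: 0={foll,b=8,log=-}
step 10 deliver 0→3: —
step 11 deliver 3→4: 4={foll,b=8,log=r}
step 12 deliver 4→3: —
step 13 crash(1): 1={✗foll,b=8,log=-}
step 14 crash(0): 0={✗foll,b=8,log=-}
step 15 recover(1): 1={foll,b=8,log=-}
step 16 timeout(0): —
step 17 crash(1): 1={✗foll,b=8,log=-}
step 18 propose(3,'x'): —
step 19 deliver 3→1: —
step 20 deliver 1→3: —
step 21 deliver 4→2: —
step 22 propose(3,'z'): —
step 23 deliver 3→1: —
step 24 deliver 1→3: —
step 25 deliver 3→0: —
step 26 deliver 0→3: —

3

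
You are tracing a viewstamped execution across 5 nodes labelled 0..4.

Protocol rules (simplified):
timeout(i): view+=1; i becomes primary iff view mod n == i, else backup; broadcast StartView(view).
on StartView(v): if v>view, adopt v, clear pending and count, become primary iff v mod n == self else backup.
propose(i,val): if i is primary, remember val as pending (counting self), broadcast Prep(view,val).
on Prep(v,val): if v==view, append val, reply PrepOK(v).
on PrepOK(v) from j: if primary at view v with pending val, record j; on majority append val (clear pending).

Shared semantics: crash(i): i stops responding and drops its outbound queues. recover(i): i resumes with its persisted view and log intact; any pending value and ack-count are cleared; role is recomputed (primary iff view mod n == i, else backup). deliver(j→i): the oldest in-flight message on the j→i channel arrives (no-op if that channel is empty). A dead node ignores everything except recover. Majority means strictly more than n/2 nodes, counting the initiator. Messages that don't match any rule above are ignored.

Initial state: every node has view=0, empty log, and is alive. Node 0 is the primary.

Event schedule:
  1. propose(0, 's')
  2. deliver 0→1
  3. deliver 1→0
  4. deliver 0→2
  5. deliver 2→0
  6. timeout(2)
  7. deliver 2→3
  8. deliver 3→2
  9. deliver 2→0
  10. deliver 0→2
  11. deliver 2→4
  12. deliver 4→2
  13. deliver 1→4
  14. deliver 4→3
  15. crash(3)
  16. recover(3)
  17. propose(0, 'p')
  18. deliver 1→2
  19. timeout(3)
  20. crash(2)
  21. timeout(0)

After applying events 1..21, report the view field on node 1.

0

step 1 propose(0,'s'): —
step 2 deliver 0→1: 1={back,v=0,log=s}
step 3 deliver 1→0: —
step 4 deliver 0→2: 2={back,v=0,log=s}
step 5 deliver 2→0: 0={prim,v=0,log=s}
step 6 timeout(2): 2={back,v=1,log=s}
step 7 deliver 2→3: 3={back,v=1,log=-}
step 8 deliver 3→2: —
step 9 deliver 2→0: 0={back,v=1,log=s}
step 10 deliver 0→2: —
step 11 deliver 2→4: 4={back,v=1,log=-}
step 12 deliver 4→2: —
step 13 deliver 1→4: —
step 14 deliver 4→3: —
step 15 crash(3): 3={✗back,v=1,log=-}
step 16 recover(3): 3={back,v=1,log=-}
step 17 propose(0,'p'): —
step 18 deliver 1→2: —
step 19 timeout(3): 3={back,v=2,log=-}
step 20 crash(2): 2={✗back,v=1,log=s}
step 21 timeout(0): 0={back,v=2,log=s}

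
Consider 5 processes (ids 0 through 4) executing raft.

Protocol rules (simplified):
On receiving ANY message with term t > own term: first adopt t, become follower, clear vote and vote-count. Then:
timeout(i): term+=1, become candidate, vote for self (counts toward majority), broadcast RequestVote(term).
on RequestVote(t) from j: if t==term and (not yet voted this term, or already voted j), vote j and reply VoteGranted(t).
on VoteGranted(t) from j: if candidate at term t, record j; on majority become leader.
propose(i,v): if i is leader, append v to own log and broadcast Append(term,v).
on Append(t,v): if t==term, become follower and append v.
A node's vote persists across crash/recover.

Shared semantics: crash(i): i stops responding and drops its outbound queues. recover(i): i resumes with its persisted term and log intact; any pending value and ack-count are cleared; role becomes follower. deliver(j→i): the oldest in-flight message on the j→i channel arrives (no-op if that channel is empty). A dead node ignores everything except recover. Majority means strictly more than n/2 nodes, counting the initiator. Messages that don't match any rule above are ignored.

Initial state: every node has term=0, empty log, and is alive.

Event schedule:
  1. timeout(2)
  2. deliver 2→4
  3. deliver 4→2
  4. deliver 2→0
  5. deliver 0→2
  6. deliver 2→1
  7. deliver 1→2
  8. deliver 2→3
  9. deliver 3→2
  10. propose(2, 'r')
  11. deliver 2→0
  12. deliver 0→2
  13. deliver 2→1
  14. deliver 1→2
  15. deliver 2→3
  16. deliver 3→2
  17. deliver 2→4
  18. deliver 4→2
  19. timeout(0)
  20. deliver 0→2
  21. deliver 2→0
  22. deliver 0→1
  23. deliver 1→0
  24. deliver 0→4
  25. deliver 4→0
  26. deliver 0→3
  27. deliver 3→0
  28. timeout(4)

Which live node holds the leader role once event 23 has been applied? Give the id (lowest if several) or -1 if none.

0

[1] timeout(2) → N2(cand t1 [-])
[2] deliver 2→4 → N4(foll t1 [-])
[3] deliver 4→2 → ∅
[4] deliver 2→0 → N0(foll t1 [-])
[5] deliver 0→2 → N2(lead t1 [-])
[6] deliver 2→1 → N1(foll t1 [-])
[7] deliver 1→2 → ∅
[8] deliver 2→3 → N3(foll t1 [-])
[9] deliver 3→2 → ∅
[10] propose(2,'r') → N2(lead t1 [r])
[11] deliver 2→0 → N0(foll t1 [r])
[12] deliver 0→2 → ∅
[13] deliver 2→1 → N1(foll t1 [r])
[14] deliver 1→2 → ∅
[15] deliver 2→3 → N3(foll t1 [r])
[16] deliver 3→2 → ∅
[17] deliver 2→4 → N4(foll t1 [r])
[18] deliver 4→2 → ∅
[19] timeout(0) → N0(cand t2 [r])
[20] deliver 0→2 → N2(foll t2 [r])
[21] deliver 2→0 → ∅
[22] deliver 0→1 → N1(foll t2 [r])
[23] deliver 1→0 → N0(lead t2 [r])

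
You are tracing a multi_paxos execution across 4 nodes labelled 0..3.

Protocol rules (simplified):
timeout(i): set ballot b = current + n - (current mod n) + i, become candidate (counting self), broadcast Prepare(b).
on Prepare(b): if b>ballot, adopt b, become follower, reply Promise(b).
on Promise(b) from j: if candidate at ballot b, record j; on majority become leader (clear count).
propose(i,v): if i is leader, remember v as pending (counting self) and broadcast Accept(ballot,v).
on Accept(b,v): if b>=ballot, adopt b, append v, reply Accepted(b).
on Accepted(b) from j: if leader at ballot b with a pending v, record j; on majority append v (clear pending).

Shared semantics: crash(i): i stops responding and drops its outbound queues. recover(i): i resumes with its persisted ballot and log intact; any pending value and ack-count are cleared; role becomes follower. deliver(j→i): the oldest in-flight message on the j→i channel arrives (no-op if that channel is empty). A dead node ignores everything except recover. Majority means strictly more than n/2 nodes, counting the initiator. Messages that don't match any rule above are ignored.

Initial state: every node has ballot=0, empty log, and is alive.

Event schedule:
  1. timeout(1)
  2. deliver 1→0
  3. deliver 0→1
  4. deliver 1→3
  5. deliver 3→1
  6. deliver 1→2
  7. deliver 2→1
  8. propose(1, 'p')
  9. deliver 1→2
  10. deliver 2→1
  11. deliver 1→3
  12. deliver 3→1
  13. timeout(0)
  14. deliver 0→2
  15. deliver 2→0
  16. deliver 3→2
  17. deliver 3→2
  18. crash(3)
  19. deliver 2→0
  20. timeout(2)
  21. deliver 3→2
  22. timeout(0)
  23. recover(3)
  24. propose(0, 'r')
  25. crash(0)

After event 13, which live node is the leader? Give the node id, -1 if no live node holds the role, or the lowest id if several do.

e1 timeout(1): 1[cand,b=5,-]
e2 deliver 1→0: 0[foll,b=5,-]
e3 deliver 0→1: ·
e4 deliver 1→3: 3[foll,b=5,-]
e5 deliver 3→1: 1[lead,b=5,-]
e6 deliver 1→2: 2[foll,b=5,-]
e7 deliver 2→1: ·
e8 propose(1,'p'): ·
e9 deliver 1→2: 2[foll,b=5,p]
e10 deliver 2→1: ·
e11 deliver 1→3: 3[foll,b=5,p]
e12 deliver 3→1: 1[lead,b=5,p]
e13 timeout(0): 0[cand,b=8,-]

1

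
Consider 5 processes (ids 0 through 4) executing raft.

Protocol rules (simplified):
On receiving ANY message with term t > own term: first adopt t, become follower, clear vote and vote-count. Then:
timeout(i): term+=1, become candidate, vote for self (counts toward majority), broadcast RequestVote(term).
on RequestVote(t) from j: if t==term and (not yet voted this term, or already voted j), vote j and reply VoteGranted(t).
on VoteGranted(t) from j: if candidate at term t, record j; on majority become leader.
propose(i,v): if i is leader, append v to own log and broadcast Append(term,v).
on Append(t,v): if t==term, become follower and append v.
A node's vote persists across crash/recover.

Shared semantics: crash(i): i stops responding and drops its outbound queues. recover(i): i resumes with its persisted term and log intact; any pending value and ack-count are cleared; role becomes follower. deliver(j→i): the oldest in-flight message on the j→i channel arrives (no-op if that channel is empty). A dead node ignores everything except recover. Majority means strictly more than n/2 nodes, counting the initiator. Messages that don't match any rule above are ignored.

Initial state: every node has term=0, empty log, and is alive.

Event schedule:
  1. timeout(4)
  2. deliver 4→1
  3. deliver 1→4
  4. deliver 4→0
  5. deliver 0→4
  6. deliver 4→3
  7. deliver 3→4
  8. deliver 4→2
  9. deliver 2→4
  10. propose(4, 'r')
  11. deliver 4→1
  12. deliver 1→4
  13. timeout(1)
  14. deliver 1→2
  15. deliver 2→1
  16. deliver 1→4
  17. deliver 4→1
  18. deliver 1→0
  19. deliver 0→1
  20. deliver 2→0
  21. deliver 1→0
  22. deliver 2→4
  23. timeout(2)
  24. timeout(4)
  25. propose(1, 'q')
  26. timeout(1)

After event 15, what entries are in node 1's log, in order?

after 1 — timeout(4): n4:cand/t1/[-]
after 2 — deliver 4→1: n1:foll/t1/[-]
after 3 — deliver 1→4: ·
after 4 — deliver 4→0: n0:foll/t1/[-]
after 5 — deliver 0→4: n4:lead/t1/[-]
after 6 — deliver 4→3: n3:foll/t1/[-]
after 7 — deliver 3→4: ·
after 8 — deliver 4→2: n2:foll/t1/[-]
after 9 — deliver 2→4: ·
after 10 — propose(4,'r'): n4:lead/t1/[r]
after 11 — deliver 4→1: n1:foll/t1/[r]
after 12 — deliver 1→4: ·
after 13 — timeout(1): n1:cand/t2/[r]
after 14 — deliver 1→2: n2:foll/t2/[-]
after 15 — deliver 2→1: ·

r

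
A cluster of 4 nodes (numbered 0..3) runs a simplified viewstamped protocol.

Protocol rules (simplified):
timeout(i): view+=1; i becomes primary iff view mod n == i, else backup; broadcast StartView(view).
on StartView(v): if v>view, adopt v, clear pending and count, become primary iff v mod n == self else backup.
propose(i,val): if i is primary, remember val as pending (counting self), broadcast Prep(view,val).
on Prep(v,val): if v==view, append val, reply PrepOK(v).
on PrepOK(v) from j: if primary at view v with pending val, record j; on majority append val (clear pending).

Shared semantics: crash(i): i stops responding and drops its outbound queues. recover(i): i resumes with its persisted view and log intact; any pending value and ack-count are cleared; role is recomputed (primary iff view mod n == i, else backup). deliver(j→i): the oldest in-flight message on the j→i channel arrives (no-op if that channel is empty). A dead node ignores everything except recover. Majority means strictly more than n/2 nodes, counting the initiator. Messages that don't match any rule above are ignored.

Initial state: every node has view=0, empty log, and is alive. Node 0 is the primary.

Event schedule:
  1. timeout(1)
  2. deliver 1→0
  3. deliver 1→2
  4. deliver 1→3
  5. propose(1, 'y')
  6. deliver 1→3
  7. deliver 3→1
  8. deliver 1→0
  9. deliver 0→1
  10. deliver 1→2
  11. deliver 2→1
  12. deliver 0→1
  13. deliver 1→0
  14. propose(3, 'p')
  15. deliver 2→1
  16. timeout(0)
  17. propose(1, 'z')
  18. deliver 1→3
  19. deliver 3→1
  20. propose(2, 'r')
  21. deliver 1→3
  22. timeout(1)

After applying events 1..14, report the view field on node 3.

1

1. timeout(1):  <1:prim v1 ->
2. deliver 1→0:  <0:back v1 ->
3. deliver 1→2:  <2:back v1 ->
4. deliver 1→3:  <3:back v1 ->
5. propose(1,'y'):  nop
6. deliver 1→3:  <3:back v1 y>
7. deliver 3→1:  nop
8. deliver 1→0:  <0:back v1 y>
9. deliver 0→1:  <1:prim v1 y>
10. deliver 1→2:  <2:back v1 y>
11. deliver 2→1:  nop
12. deliver 0→1:  nop
13. deliver 1→0:  nop
14. propose(3,'p'):  nop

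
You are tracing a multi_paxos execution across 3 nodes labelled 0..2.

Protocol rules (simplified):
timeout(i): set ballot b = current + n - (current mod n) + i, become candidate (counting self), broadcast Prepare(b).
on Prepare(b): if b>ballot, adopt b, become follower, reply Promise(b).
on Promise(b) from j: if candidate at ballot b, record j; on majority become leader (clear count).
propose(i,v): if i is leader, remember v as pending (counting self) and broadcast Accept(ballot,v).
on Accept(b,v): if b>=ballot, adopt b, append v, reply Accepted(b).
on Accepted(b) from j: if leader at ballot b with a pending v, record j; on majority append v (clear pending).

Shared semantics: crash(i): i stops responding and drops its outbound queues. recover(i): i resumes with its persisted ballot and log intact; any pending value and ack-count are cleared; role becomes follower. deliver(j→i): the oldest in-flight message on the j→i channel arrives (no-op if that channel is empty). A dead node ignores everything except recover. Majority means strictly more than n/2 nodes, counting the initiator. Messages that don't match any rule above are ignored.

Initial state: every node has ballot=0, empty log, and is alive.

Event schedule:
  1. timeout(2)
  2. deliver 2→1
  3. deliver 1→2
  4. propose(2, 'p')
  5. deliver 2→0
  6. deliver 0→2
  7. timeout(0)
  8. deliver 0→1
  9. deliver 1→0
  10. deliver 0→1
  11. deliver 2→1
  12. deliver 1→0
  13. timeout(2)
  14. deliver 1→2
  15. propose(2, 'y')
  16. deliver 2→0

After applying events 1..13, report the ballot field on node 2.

8

after 1 — timeout(2): n2:cand/b5/[-]
after 2 — deliver 2→1: n1:foll/b5/[-]
after 3 — deliver 1→2: n2:lead/b5/[-]
after 4 — propose(2,'p'): ·
after 5 — deliver 2→0: n0:foll/b5/[-]
after 6 — deliver 0→2: ·
after 7 — timeout(0): n0:cand/b6/[-]
after 8 — deliver 0→1: n1:foll/b6/[-]
after 9 — deliver 1→0: n0:lead/b6/[-]
after 10 — deliver 0→1: ·
after 11 — deliver 2→1: ·
after 12 — deliver 1→0: ·
after 13 — timeout(2): n2:cand/b8/[-]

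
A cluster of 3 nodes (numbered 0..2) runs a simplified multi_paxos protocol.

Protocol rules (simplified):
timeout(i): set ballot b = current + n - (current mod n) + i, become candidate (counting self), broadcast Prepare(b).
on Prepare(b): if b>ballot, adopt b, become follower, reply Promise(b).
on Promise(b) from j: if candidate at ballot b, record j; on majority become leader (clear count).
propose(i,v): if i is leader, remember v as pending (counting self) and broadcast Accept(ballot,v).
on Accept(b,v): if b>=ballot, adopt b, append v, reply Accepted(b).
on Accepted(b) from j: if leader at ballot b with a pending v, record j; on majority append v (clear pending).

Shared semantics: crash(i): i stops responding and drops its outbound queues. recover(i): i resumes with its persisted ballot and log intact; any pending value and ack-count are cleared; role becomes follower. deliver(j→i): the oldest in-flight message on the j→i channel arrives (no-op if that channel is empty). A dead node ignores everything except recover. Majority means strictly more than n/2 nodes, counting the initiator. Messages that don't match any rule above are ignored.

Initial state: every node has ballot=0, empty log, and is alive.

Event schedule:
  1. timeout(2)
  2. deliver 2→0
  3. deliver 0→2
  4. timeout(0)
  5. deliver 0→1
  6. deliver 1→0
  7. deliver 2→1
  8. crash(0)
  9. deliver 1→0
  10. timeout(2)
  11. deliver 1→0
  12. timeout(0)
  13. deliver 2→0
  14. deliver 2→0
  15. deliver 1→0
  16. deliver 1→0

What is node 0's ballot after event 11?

step 1 timeout(2): 2={cand,b=5,log=-}
step 2 deliver 2→0: 0={foll,b=5,log=-}
step 3 deliver 0→2: 2={lead,b=5,log=-}
step 4 timeout(0): 0={cand,b=6,log=-}
step 5 deliver 0→1: 1={foll,b=6,log=-}
step 6 deliver 1→0: 0={lead,b=6,log=-}
step 7 deliver 2→1: —
step 8 crash(0): 0={✗lead,b=6,log=-}
step 9 deliver 1→0: —
step 10 timeout(2): 2={cand,b=8,log=-}
step 11 deliver 1→0: —

6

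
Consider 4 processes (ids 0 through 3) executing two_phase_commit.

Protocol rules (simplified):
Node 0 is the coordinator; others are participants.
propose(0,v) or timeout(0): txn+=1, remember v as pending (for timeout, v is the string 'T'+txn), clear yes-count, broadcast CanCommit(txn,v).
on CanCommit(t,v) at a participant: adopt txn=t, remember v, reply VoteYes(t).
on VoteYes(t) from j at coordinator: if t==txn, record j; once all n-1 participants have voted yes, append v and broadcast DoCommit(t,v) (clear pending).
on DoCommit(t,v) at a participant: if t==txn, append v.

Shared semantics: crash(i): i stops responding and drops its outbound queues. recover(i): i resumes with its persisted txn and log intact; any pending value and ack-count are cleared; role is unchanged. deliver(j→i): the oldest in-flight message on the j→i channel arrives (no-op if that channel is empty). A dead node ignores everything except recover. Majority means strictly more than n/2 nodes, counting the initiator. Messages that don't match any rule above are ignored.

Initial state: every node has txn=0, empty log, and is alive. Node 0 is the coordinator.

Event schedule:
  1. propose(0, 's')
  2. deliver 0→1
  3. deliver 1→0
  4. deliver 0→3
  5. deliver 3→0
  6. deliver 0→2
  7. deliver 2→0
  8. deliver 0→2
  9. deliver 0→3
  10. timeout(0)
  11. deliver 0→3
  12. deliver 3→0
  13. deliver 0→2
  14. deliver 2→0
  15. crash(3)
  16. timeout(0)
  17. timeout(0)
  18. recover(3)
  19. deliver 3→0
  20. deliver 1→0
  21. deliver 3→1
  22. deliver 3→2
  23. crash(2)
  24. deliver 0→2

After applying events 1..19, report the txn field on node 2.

2

after 1 — propose(0,'s'): n0:coor/t1/[-]
after 2 — deliver 0→1: n1:part/t1/[-]
after 3 — deliver 1→0: ·
after 4 — deliver 0→3: n3:part/t1/[-]
after 5 — deliver 3→0: ·
after 6 — deliver 0→2: n2:part/t1/[-]
after 7 — deliver 2→0: n0:coor/t1/[s]
after 8 — deliver 0→2: n2:part/t1/[s]
after 9 — deliver 0→3: n3:part/t1/[s]
after 10 — timeout(0): n0:coor/t2/[s]
after 11 — deliver 0→3: n3:part/t2/[s]
after 12 — deliver 3→0: ·
after 13 — deliver 0→2: n2:part/t2/[s]
after 14 — deliver 2→0: ·
after 15 — crash(3): n3:✗part/t2/[s]
after 16 — timeout(0): n0:coor/t3/[s]
after 17 — timeout(0): n0:coor/t4/[s]
after 18 — recover(3): n3:part/t2/[s]
after 19 — deliver 3→0: ·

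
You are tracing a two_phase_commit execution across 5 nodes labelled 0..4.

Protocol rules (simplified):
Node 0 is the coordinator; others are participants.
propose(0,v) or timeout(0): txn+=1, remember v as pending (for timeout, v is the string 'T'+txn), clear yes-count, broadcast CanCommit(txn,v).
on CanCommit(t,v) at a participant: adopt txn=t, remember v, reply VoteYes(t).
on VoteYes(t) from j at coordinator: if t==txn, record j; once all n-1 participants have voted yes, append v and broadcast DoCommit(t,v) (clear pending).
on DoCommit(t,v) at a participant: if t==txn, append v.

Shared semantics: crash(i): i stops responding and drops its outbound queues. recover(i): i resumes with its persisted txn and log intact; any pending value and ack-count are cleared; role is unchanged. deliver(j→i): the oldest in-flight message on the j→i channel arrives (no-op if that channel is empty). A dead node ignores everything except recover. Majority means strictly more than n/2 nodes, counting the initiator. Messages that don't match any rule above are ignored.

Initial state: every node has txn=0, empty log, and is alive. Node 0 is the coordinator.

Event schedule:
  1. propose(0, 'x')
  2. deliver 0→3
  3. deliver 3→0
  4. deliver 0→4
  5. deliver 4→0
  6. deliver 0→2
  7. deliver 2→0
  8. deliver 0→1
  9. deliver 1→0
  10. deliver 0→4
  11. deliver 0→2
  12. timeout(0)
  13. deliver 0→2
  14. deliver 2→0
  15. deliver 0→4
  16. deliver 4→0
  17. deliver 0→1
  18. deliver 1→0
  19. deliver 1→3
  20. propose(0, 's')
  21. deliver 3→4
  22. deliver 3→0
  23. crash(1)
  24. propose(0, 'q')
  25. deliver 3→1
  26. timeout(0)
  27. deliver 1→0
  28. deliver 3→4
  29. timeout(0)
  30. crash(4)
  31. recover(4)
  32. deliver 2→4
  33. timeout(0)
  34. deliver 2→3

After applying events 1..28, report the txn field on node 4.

1. propose(0,'x'):  <0:coor t1 ->
2. deliver 0→3:  <3:part t1 ->
3. deliver 3→0:  nop
4. deliver 0→4:  <4:part t1 ->
5. deliver 4→0:  nop
6. deliver 0→2:  <2:part t1 ->
7. deliver 2→0:  nop
8. deliver 0→1:  <1:part t1 ->
9. deliver 1→0:  <0:coor t1 x>
10. deliver 0→4:  <4:part t1 x>
11. deliver 0→2:  <2:part t1 x>
12. timeout(0):  <0:coor t2 x>
13. deliver 0→2:  <2:part t2 x>
14. deliver 2→0:  nop
15. deliver 0→4:  <4:part t2 x>
16. deliver 4→0:  nop
17. deliver 0→1:  <1:part t1 x>
18. deliver 1→0:  nop
19. deliver 1→3:  nop
20. propose(0,'s'):  <0:coor t3 x>
21. deliver 3→4:  nop
22. deliver 3→0:  nop
23. crash(1):  <1:✗part t1 x>
24. propose(0,'q'):  <0:coor t4 x>
25. deliver 3→1:  nop
26. timeout(0):  <0:coor t5 x>
27. deliver 1→0:  nop
28. deliver 3→4:  nop

2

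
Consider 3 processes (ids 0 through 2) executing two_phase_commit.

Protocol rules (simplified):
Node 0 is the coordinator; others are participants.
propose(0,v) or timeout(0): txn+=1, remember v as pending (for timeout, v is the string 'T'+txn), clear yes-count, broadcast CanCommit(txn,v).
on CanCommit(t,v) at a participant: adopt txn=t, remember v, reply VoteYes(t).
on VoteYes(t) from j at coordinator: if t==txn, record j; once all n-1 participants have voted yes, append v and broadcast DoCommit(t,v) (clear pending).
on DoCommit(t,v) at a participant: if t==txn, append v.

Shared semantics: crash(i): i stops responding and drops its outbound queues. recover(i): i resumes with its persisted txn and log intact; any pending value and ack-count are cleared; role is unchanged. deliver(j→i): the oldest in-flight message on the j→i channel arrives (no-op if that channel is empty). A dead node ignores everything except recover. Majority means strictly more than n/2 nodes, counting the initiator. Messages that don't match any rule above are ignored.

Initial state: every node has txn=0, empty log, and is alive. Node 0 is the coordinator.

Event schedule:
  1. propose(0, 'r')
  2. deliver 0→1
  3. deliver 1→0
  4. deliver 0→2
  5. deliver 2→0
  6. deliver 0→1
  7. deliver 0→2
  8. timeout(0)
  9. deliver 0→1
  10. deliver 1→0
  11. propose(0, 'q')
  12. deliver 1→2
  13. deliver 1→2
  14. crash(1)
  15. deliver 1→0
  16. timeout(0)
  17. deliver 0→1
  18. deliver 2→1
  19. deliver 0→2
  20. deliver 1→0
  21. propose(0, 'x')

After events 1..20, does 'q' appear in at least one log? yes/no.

no

step 1 propose(0,'r'): 0={coor,t=1,log=-}
step 2 deliver 0→1: 1={part,t=1,log=-}
step 3 deliver 1→0: —
step 4 deliver 0→2: 2={part,t=1,log=-}
step 5 deliver 2→0: 0={coor,t=1,log=r}
step 6 deliver 0→1: 1={part,t=1,log=r}
step 7 deliver 0→2: 2={part,t=1,log=r}
step 8 timeout(0): 0={coor,t=2,log=r}
step 9 deliver 0→1: 1={part,t=2,log=r}
step 10 deliver 1→0: —
step 11 propose(0,'q'): 0={coor,t=3,log=r}
step 12 deliver 1→2: —
step 13 deliver 1→2: —
step 14 crash(1): 1={✗part,t=2,log=r}
step 15 deliver 1→0: —
step 16 timeout(0): 0={coor,t=4,log=r}
step 17 deliver 0→1: —
step 18 deliver 2→1: —
step 19 deliver 0→2: 2={part,t=2,log=r}
step 20 deliver 1→0: —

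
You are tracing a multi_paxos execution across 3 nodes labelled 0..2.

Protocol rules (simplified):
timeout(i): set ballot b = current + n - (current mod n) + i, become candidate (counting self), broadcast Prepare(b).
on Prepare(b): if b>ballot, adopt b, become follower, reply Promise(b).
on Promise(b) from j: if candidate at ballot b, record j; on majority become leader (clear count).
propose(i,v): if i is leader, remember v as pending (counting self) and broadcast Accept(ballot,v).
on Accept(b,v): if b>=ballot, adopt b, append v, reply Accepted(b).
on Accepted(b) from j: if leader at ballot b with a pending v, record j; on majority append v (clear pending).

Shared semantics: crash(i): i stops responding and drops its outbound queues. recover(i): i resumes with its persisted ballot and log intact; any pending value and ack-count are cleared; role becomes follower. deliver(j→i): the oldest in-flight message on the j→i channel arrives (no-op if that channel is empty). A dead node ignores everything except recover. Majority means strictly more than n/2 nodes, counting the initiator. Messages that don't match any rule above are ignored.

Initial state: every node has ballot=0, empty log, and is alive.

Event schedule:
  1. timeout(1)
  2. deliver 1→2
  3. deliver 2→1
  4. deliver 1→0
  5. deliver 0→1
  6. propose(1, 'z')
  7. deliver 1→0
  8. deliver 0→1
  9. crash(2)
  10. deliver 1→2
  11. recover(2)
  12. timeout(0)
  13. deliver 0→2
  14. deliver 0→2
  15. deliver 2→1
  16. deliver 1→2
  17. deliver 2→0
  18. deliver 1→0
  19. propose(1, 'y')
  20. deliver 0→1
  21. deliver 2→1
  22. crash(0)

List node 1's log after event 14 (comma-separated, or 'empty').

z

after 1 — timeout(1): n1:cand/b4/[-]
after 2 — deliver 1→2: n2:foll/b4/[-]
after 3 — deliver 2→1: n1:lead/b4/[-]
after 4 — deliver 1→0: n0:foll/b4/[-]
after 5 — deliver 0→1: ·
after 6 — propose(1,'z'): ·
after 7 — deliver 1→0: n0:foll/b4/[z]
after 8 — deliver 0→1: n1:lead/b4/[z]
after 9 — crash(2): n2:✗foll/b4/[-]
after 10 — deliver 1→2: ·
after 11 — recover(2): n2:foll/b4/[-]
after 12 — timeout(0): n0:cand/b6/[z]
after 13 — deliver 0→2: n2:foll/b6/[-]
after 14 — deliver 0→2: ·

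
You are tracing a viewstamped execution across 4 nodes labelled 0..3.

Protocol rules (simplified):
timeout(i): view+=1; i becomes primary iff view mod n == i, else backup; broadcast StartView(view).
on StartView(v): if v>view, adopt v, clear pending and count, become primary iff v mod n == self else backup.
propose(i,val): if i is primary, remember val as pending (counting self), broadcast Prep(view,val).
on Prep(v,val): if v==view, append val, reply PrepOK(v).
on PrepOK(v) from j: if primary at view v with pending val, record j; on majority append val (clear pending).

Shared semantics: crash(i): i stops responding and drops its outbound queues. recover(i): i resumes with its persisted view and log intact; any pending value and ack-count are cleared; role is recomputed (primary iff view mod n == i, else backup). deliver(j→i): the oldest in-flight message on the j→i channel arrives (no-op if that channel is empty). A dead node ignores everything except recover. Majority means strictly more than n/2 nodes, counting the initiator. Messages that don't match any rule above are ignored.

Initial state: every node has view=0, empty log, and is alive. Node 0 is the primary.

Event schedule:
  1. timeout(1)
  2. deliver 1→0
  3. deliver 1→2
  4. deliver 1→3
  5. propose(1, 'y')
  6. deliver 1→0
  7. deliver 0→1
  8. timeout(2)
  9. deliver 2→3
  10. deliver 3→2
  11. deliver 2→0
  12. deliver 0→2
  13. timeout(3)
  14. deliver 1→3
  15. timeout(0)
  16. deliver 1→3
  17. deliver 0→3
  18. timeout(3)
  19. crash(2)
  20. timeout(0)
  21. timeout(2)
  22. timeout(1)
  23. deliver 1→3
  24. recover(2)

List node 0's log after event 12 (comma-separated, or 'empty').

[1] timeout(1) → N1(prim v1 [-])
[2] deliver 1→0 → N0(back v1 [-])
[3] deliver 1→2 → N2(back v1 [-])
[4] deliver 1→3 → N3(back v1 [-])
[5] propose(1,'y') → ∅
[6] deliver 1→0 → N0(back v1 [y])
[7] deliver 0→1 → ∅
[8] timeout(2) → N2(prim v2 [-])
[9] deliver 2→3 → N3(back v2 [-])
[10] deliver 3→2 → ∅
[11] deliver 2→0 → N0(back v2 [y])
[12] deliver 0→2 → ∅

y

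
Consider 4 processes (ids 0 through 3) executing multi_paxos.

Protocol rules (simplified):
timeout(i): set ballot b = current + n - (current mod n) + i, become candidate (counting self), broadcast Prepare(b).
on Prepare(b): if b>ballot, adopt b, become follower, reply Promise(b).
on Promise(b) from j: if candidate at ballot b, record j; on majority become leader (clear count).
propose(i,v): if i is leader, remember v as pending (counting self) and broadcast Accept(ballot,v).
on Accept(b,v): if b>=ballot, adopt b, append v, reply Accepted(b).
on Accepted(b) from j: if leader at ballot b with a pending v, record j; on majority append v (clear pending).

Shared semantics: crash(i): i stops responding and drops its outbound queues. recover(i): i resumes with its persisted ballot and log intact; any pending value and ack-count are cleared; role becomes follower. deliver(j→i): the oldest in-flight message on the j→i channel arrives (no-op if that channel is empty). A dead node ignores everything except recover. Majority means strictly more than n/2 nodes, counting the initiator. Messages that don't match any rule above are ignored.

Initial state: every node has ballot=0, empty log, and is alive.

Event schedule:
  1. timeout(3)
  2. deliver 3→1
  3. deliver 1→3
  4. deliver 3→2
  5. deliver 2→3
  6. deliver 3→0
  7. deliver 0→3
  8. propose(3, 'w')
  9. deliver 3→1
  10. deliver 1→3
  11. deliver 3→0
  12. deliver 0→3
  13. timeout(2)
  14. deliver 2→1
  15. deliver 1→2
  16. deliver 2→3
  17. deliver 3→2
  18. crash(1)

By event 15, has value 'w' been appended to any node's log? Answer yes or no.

yes

step 1 timeout(3): 3={cand,b=7,log=-}
step 2 deliver 3→1: 1={foll,b=7,log=-}
step 3 deliver 1→3: —
step 4 deliver 3→2: 2={foll,b=7,log=-}
step 5 deliver 2→3: 3={lead,b=7,log=-}
step 6 deliver 3→0: 0={foll,b=7,log=-}
step 7 deliver 0→3: —
step 8 propose(3,'w'): —
step 9 deliver 3→1: 1={foll,b=7,log=w}
step 10 deliver 1→3: —
step 11 deliver 3→0: 0={foll,b=7,log=w}
step 12 deliver 0→3: 3={lead,b=7,log=w}
step 13 timeout(2): 2={cand,b=10,log=-}
step 14 deliver 2→1: 1={foll,b=10,log=w}
step 15 deliver 1→2: —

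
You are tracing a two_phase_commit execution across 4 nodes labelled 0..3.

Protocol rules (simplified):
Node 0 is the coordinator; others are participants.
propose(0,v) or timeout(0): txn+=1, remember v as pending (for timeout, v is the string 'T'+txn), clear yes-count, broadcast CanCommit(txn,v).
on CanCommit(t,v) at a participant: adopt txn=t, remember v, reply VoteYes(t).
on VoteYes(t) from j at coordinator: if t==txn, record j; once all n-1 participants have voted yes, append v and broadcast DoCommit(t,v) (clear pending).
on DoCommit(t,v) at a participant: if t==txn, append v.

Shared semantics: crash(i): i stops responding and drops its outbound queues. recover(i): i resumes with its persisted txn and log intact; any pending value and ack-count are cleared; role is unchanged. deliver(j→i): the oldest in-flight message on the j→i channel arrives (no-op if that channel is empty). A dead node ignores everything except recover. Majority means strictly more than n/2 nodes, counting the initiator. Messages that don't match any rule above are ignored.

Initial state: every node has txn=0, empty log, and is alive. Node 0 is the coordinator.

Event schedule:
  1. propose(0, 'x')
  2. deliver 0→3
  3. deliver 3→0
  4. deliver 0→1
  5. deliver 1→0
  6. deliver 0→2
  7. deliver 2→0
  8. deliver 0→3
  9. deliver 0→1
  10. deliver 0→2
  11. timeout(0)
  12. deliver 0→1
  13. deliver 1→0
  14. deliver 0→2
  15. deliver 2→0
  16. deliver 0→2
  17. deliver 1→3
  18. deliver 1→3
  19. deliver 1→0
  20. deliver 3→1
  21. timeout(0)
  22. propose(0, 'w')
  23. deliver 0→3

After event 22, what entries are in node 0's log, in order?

e1 propose(0,'x'): 0[coor,t=1,-]
e2 deliver 0→3: 3[part,t=1,-]
e3 deliver 3→0: ·
e4 deliver 0→1: 1[part,t=1,-]
e5 deliver 1→0: ·
e6 deliver 0→2: 2[part,t=1,-]
e7 deliver 2→0: 0[coor,t=1,x]
e8 deliver 0→3: 3[part,t=1,x]
e9 deliver 0→1: 1[part,t=1,x]
e10 deliver 0→2: 2[part,t=1,x]
e11 timeout(0): 0[coor,t=2,x]
e12 deliver 0→1: 1[part,t=2,x]
e13 deliver 1→0: ·
e14 deliver 0→2: 2[part,t=2,x]
e15 deliver 2→0: ·
e16 deliver 0→2: ·
e17 deliver 1→3: ·
e18 deliver 1→3: ·
e19 deliver 1→0: ·
e20 deliver 3→1: ·
e21 timeout(0): 0[coor,t=3,x]
e22 propose(0,'w'): 0[coor,t=4,x]

x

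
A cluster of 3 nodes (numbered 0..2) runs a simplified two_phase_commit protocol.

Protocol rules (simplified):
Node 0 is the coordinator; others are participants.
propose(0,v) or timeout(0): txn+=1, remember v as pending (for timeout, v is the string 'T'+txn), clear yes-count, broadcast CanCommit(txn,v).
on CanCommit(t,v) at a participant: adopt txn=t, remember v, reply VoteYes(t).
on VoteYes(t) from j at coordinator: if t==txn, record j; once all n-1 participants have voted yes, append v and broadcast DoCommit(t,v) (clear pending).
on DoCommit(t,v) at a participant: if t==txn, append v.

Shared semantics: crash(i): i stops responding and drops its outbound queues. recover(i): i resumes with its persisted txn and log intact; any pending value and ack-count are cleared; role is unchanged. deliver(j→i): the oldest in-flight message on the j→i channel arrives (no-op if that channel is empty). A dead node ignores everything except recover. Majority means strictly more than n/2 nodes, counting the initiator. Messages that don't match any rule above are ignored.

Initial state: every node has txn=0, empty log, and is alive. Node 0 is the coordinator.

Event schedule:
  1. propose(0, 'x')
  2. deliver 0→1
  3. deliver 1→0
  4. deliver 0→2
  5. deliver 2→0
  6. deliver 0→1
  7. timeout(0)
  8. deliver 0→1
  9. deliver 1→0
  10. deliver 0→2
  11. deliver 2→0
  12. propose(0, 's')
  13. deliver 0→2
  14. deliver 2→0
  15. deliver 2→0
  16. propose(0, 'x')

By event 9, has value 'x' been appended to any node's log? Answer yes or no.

yes

after 1 — propose(0,'x'): n0:coor/t1/[-]
after 2 — deliver 0→1: n1:part/t1/[-]
after 3 — deliver 1→0: ·
after 4 — deliver 0→2: n2:part/t1/[-]
after 5 — deliver 2→0: n0:coor/t1/[x]
after 6 — deliver 0→1: n1:part/t1/[x]
after 7 — timeout(0): n0:coor/t2/[x]
after 8 — deliver 0→1: n1:part/t2/[x]
after 9 — deliver 1→0: ·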